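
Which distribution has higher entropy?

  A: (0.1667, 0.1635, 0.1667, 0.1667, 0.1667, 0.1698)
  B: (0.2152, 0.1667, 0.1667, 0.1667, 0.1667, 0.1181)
A

Both distributions are close to uniform, making this a harder comparison.

H(A) = 2.5849 bits
H(B) = 2.5642 bits

The distribution closer to uniform has higher entropy.
Answer: A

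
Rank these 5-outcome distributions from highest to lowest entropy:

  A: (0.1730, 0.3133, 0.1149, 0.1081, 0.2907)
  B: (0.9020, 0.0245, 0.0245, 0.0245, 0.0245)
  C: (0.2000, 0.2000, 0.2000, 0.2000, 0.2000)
C > A > B

Key insight: Entropy is maximized by uniform distributions and minimized by concentrated distributions.

- Uniform distributions have maximum entropy log₂(5) = 2.3219 bits
- The more "peaked" or concentrated a distribution, the lower its entropy

Entropies:
  H(A) = 2.1863 bits
  H(B) = 0.6586 bits
  H(C) = 2.3219 bits

Ranking: C > A > B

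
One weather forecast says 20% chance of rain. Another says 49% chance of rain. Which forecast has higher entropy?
49% forecast

Treat each forecast as a Bernoulli distribution. Binary entropy is maximized at p=0.5 and falls off symmetrically toward 0 or 1. The 49% forecast is closer to 50%, so it is more uncertain. H(20%) ≈ 0.722 bits, H(49%) ≈ 1.000 bits.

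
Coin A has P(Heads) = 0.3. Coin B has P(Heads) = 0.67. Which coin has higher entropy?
B

For binary distributions, entropy is maximized at p=0.5 and decreases as p moves toward 0 or 1.

H(A) = H(0.3) = 0.8813 bits
H(B) = H(0.67) = 0.9149 bits

Distribution B (p=0.67) is closer to uniform (p=0.5), so it has higher entropy.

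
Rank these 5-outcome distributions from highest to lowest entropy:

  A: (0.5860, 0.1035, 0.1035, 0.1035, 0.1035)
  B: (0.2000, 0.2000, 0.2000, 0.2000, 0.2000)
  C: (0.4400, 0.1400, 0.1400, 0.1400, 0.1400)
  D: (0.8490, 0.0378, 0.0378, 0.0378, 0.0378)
B > C > A > D

Key insight: Entropy is maximized by uniform distributions and minimized by concentrated distributions.

Entropies:
  H(A) = 1.8066 bits
  H(B) = 2.3219 bits
  H(C) = 2.1096 bits
  H(D) = 0.9143 bits

Ranking: B > C > A > D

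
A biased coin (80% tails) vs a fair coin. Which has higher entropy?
Fair coin

The fair coin is uniform (p=0.5), maximizing binary entropy at 1 bit. The biased coin has H(0.80) ≈ 0.722 bits — its outcome is more predictable, so its entropy is lower.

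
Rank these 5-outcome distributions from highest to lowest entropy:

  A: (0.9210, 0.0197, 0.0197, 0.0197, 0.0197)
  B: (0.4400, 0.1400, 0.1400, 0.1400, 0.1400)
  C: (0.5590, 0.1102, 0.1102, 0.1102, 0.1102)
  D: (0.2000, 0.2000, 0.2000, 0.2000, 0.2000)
D > B > C > A

Key insight: Entropy is maximized by uniform distributions and minimized by concentrated distributions.

Entropies:
  H(A) = 0.5566 bits
  H(B) = 2.1096 bits
  H(C) = 1.8719 bits
  H(D) = 2.3219 bits

Ranking: D > B > C > A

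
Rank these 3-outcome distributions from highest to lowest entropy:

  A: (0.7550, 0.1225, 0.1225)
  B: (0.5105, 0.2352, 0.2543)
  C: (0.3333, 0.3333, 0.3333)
C > B > A

Key insight: Entropy is maximized by uniform distributions and minimized by concentrated distributions.

- Uniform distributions have maximum entropy log₂(3) = 1.5850 bits
- The more "peaked" or concentrated a distribution, the lower its entropy

Entropies:
  H(A) = 1.0483 bits
  H(B) = 1.4886 bits
  H(C) = 1.5850 bits

Ranking: C > B > A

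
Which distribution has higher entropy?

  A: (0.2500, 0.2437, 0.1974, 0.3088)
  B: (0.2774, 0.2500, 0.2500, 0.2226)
B

Both distributions are close to uniform, making this a harder comparison.

H(A) = 1.9820 bits
H(B) = 1.9956 bits

The distribution closer to uniform has higher entropy.
Answer: B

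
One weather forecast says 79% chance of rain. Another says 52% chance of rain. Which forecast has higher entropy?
52% forecast

Treat each forecast as a Bernoulli distribution. Binary entropy is maximized at p=0.5 and falls off symmetrically toward 0 or 1. The 52% forecast is closer to 50%, so it is more uncertain. H(79%) ≈ 0.741 bits, H(52%) ≈ 0.999 bits.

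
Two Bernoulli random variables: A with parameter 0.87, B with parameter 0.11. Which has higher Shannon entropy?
A

For binary distributions, entropy is maximized at p=0.5 and decreases as p moves toward 0 or 1.

H(A) = H(0.87) = 0.5574 bits
H(B) = H(0.11) = 0.4999 bits

Distribution A (p=0.87) is closer to uniform (p=0.5), so it has higher entropy.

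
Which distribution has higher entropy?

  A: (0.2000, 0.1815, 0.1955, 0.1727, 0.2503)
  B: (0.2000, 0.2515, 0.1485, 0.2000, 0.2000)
A

Both distributions are close to uniform, making this a harder comparison.

H(A) = 2.3093 bits
H(B) = 2.3026 bits

The distribution closer to uniform has higher entropy.
Answer: A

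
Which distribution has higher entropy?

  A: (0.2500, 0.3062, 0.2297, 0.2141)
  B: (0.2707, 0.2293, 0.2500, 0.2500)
B

Both distributions are close to uniform, making this a harder comparison.

H(A) = 1.9864 bits
H(B) = 1.9975 bits

The distribution closer to uniform has higher entropy.
Answer: B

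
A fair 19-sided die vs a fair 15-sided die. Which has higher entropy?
19-sided die

Both are uniform distributions; for uniform over n outcomes, H = log₂(n). H(19-sided) = log₂(19) = 4.248 bits and H(15-sided) = log₂(15) = 3.907 bits. More outcomes in a uniform distribution means higher entropy.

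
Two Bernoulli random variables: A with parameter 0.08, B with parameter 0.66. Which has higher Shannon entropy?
B

For binary distributions, entropy is maximized at p=0.5 and decreases as p moves toward 0 or 1.

H(A) = H(0.08) = 0.4022 bits
H(B) = H(0.66) = 0.9248 bits

Distribution B (p=0.66) is closer to uniform (p=0.5), so it has higher entropy.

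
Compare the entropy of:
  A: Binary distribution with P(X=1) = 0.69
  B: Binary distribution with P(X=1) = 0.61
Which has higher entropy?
B

For binary distributions, entropy is maximized at p=0.5 and decreases as p moves toward 0 or 1.

H(A) = H(0.69) = 0.8932 bits
H(B) = H(0.61) = 0.9648 bits

Distribution B (p=0.61) is closer to uniform (p=0.5), so it has higher entropy.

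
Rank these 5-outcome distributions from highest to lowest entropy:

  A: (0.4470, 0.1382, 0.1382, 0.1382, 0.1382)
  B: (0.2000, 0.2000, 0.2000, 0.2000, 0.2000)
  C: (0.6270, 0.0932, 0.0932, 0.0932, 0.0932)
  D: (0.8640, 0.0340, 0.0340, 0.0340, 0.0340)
B > A > C > D

Key insight: Entropy is maximized by uniform distributions and minimized by concentrated distributions.

Entropies:
  H(A) = 2.0979 bits
  H(B) = 2.3219 bits
  H(C) = 1.6989 bits
  H(D) = 0.8457 bits

Ranking: B > A > C > D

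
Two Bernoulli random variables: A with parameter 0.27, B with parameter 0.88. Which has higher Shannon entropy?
A

For binary distributions, entropy is maximized at p=0.5 and decreases as p moves toward 0 or 1.

H(A) = H(0.27) = 0.8415 bits
H(B) = H(0.88) = 0.5294 bits

Distribution A (p=0.27) is closer to uniform (p=0.5), so it has higher entropy.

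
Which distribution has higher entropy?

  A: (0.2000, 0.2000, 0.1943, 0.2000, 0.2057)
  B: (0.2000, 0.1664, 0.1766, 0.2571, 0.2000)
A

Both distributions are close to uniform, making this a harder comparison.

H(A) = 2.3217 bits
H(B) = 2.3048 bits

The distribution closer to uniform has higher entropy.
Answer: A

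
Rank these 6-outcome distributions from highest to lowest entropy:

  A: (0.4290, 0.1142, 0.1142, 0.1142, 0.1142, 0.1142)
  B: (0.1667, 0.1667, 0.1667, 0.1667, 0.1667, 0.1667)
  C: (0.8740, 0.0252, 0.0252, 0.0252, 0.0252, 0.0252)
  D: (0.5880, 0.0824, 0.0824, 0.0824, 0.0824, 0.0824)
B > A > D > C

Key insight: Entropy is maximized by uniform distributions and minimized by concentrated distributions.

Entropies:
  H(A) = 2.3112 bits
  H(B) = 2.5850 bits
  H(C) = 0.8389 bits
  H(D) = 1.9342 bits

Ranking: B > A > D > C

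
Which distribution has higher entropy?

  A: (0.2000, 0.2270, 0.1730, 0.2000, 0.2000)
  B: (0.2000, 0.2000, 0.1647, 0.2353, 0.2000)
A

Both distributions are close to uniform, making this a harder comparison.

H(A) = 2.3166 bits
H(B) = 2.3129 bits

The distribution closer to uniform has higher entropy.
Answer: A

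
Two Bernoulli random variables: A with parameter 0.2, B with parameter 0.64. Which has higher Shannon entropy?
B

For binary distributions, entropy is maximized at p=0.5 and decreases as p moves toward 0 or 1.

H(A) = H(0.2) = 0.7219 bits
H(B) = H(0.64) = 0.9427 bits

Distribution B (p=0.64) is closer to uniform (p=0.5), so it has higher entropy.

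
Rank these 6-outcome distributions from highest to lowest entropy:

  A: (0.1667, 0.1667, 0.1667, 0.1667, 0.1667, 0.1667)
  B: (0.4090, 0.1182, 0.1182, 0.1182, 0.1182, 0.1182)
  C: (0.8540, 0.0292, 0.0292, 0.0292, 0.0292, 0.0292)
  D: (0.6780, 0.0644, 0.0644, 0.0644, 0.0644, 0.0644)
A > B > D > C

Key insight: Entropy is maximized by uniform distributions and minimized by concentrated distributions.

Entropies:
  H(A) = 2.5850 bits
  H(B) = 2.3482 bits
  H(C) = 0.9387 bits
  H(D) = 1.6542 bits

Ranking: A > B > D > C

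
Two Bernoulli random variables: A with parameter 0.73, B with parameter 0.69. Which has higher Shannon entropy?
B

For binary distributions, entropy is maximized at p=0.5 and decreases as p moves toward 0 or 1.

H(A) = H(0.73) = 0.8415 bits
H(B) = H(0.69) = 0.8932 bits

Distribution B (p=0.69) is closer to uniform (p=0.5), so it has higher entropy.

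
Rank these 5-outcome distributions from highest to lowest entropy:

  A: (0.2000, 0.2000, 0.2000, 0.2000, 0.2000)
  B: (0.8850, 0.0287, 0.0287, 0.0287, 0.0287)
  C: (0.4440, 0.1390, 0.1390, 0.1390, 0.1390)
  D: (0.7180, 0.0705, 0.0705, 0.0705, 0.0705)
A > C > D > B

Key insight: Entropy is maximized by uniform distributions and minimized by concentrated distributions.

Entropies:
  H(A) = 2.3219 bits
  H(B) = 0.7448 bits
  H(C) = 2.1029 bits
  H(D) = 1.4222 bits

Ranking: A > C > D > B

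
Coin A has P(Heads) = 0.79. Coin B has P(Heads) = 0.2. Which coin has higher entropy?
A

For binary distributions, entropy is maximized at p=0.5 and decreases as p moves toward 0 or 1.

H(A) = H(0.79) = 0.7415 bits
H(B) = H(0.2) = 0.7219 bits

Distribution A (p=0.79) is closer to uniform (p=0.5), so it has higher entropy.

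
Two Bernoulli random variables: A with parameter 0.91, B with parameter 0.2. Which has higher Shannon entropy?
B

For binary distributions, entropy is maximized at p=0.5 and decreases as p moves toward 0 or 1.

H(A) = H(0.91) = 0.4365 bits
H(B) = H(0.2) = 0.7219 bits

Distribution B (p=0.2) is closer to uniform (p=0.5), so it has higher entropy.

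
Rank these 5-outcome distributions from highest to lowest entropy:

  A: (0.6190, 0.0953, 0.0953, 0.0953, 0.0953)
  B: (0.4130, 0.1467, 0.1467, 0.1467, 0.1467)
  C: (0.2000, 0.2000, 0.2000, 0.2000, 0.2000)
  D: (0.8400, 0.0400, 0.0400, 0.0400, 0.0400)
C > B > A > D

Key insight: Entropy is maximized by uniform distributions and minimized by concentrated distributions.

Entropies:
  H(A) = 1.7207 bits
  H(B) = 2.1520 bits
  H(C) = 2.3219 bits
  H(D) = 0.9543 bits

Ranking: C > B > A > D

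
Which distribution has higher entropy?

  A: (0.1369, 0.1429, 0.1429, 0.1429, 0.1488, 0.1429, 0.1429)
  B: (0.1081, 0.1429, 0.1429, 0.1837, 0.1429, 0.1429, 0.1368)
A

Both distributions are close to uniform, making this a harder comparison.

H(A) = 2.8070 bits
H(B) = 2.7928 bits

The distribution closer to uniform has higher entropy.
Answer: A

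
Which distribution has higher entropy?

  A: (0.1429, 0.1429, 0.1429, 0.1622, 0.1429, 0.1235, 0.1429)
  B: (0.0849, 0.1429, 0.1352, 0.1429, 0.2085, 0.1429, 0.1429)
A

Both distributions are close to uniform, making this a harder comparison.

H(A) = 2.8036 bits
H(B) = 2.7682 bits

The distribution closer to uniform has higher entropy.
Answer: A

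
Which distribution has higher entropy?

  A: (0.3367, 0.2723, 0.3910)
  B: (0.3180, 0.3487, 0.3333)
B

Both distributions are close to uniform, making this a harder comparison.

H(A) = 1.5695 bits
H(B) = 1.5839 bits

The distribution closer to uniform has higher entropy.
Answer: B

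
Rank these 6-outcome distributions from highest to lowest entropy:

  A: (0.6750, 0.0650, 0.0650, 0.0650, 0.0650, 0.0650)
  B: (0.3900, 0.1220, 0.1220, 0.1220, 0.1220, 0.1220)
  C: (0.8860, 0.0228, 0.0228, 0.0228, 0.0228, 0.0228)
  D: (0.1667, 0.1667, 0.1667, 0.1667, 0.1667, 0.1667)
D > B > A > C

Key insight: Entropy is maximized by uniform distributions and minimized by concentrated distributions.

Entropies:
  H(A) = 1.6644 bits
  H(B) = 2.3812 bits
  H(C) = 0.7766 bits
  H(D) = 2.5850 bits

Ranking: D > B > A > C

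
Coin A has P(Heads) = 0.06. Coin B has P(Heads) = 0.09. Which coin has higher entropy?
B

For binary distributions, entropy is maximized at p=0.5 and decreases as p moves toward 0 or 1.

H(A) = H(0.06) = 0.3274 bits
H(B) = H(0.09) = 0.4365 bits

Distribution B (p=0.09) is closer to uniform (p=0.5), so it has higher entropy.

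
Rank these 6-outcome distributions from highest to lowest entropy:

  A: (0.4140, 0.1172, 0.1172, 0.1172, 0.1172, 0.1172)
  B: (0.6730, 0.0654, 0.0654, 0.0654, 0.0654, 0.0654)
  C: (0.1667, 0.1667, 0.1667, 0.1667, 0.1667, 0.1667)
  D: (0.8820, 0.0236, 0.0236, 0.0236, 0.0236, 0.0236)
C > A > B > D

Key insight: Entropy is maximized by uniform distributions and minimized by concentrated distributions.

Entropies:
  H(A) = 2.3392 bits
  H(B) = 1.6711 bits
  H(C) = 2.5850 bits
  H(D) = 0.7976 bits

Ranking: C > A > B > D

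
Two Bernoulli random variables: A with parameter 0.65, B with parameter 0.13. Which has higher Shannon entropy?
A

For binary distributions, entropy is maximized at p=0.5 and decreases as p moves toward 0 or 1.

H(A) = H(0.65) = 0.9341 bits
H(B) = H(0.13) = 0.5574 bits

Distribution A (p=0.65) is closer to uniform (p=0.5), so it has higher entropy.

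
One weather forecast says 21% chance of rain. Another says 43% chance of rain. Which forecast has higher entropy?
43% forecast

Treat each forecast as a Bernoulli distribution. Binary entropy is maximized at p=0.5 and falls off symmetrically toward 0 or 1. The 43% forecast is closer to 50%, so it is more uncertain. H(21%) ≈ 0.741 bits, H(43%) ≈ 0.986 bits.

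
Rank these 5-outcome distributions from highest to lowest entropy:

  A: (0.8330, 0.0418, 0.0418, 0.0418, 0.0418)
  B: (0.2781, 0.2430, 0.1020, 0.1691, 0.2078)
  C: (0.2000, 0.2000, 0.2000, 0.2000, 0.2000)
C > B > A

Key insight: Entropy is maximized by uniform distributions and minimized by concentrated distributions.

- Uniform distributions have maximum entropy log₂(5) = 2.3219 bits
- The more "peaked" or concentrated a distribution, the lower its entropy

Entropies:
  H(A) = 0.9848 bits
  H(B) = 2.2500 bits
  H(C) = 2.3219 bits

Ranking: C > B > A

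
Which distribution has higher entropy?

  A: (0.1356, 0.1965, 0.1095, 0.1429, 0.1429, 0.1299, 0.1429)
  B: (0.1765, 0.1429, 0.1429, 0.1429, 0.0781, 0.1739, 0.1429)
A

Both distributions are close to uniform, making this a harder comparison.

H(A) = 2.7871 bits
H(B) = 2.7721 bits

The distribution closer to uniform has higher entropy.
Answer: A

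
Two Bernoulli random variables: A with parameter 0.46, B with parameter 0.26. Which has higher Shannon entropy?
A

For binary distributions, entropy is maximized at p=0.5 and decreases as p moves toward 0 or 1.

H(A) = H(0.46) = 0.9954 bits
H(B) = H(0.26) = 0.8267 bits

Distribution A (p=0.46) is closer to uniform (p=0.5), so it has higher entropy.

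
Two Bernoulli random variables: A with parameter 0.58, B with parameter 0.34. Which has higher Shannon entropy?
A

For binary distributions, entropy is maximized at p=0.5 and decreases as p moves toward 0 or 1.

H(A) = H(0.58) = 0.9815 bits
H(B) = H(0.34) = 0.9248 bits

Distribution A (p=0.58) is closer to uniform (p=0.5), so it has higher entropy.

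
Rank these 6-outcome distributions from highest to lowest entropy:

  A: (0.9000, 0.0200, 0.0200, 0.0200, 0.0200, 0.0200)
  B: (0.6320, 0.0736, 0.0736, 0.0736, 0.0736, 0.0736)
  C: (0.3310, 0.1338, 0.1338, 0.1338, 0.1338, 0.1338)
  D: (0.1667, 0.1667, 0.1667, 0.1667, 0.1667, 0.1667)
D > C > B > A

Key insight: Entropy is maximized by uniform distributions and minimized by concentrated distributions.

Entropies:
  H(A) = 0.7012 bits
  H(B) = 1.8036 bits
  H(C) = 2.4693 bits
  H(D) = 2.5850 bits

Ranking: D > C > B > A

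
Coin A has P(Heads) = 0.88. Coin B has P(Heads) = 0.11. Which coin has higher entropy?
A

For binary distributions, entropy is maximized at p=0.5 and decreases as p moves toward 0 or 1.

H(A) = H(0.88) = 0.5294 bits
H(B) = H(0.11) = 0.4999 bits

Distribution A (p=0.88) is closer to uniform (p=0.5), so it has higher entropy.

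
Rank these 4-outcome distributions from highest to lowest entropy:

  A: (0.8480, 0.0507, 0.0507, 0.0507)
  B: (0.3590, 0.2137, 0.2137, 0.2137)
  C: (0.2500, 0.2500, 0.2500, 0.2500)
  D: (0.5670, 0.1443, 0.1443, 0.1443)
C > B > D > A

Key insight: Entropy is maximized by uniform distributions and minimized by concentrated distributions.

Entropies:
  H(A) = 0.8557 bits
  H(B) = 1.9578 bits
  H(C) = 2.0000 bits
  H(D) = 1.6733 bits

Ranking: C > B > D > A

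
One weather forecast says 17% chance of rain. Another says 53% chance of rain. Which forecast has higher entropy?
53% forecast

Treat each forecast as a Bernoulli distribution. Binary entropy is maximized at p=0.5 and falls off symmetrically toward 0 or 1. The 53% forecast is closer to 50%, so it is more uncertain. H(17%) ≈ 0.658 bits, H(53%) ≈ 0.997 bits.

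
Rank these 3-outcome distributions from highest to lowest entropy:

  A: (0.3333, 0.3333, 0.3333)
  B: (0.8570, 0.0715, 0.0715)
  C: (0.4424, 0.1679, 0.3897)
A > C > B

Key insight: Entropy is maximized by uniform distributions and minimized by concentrated distributions.

- Uniform distributions have maximum entropy log₂(3) = 1.5850 bits
- The more "peaked" or concentrated a distribution, the lower its entropy

Entropies:
  H(A) = 1.5850 bits
  H(B) = 0.7350 bits
  H(C) = 1.4825 bits

Ranking: A > C > B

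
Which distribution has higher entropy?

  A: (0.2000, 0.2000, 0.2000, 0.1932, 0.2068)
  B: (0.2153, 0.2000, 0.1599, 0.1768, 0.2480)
A

Both distributions are close to uniform, making this a harder comparison.

H(A) = 2.3216 bits
H(B) = 2.3051 bits

The distribution closer to uniform has higher entropy.
Answer: A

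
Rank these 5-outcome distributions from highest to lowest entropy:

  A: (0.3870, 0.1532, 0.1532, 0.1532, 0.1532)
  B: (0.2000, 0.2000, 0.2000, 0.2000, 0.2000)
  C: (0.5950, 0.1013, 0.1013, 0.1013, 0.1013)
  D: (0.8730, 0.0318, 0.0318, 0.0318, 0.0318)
B > A > C > D

Key insight: Entropy is maximized by uniform distributions and minimized by concentrated distributions.

Entropies:
  H(A) = 2.1888 bits
  H(B) = 2.3219 bits
  H(C) = 1.7838 bits
  H(D) = 0.8032 bits

Ranking: B > A > C > D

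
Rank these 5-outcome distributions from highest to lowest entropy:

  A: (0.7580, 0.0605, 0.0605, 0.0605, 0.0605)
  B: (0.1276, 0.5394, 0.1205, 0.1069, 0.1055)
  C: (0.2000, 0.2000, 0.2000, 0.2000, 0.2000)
C > B > A

Key insight: Entropy is maximized by uniform distributions and minimized by concentrated distributions.

- Uniform distributions have maximum entropy log₂(5) = 2.3219 bits
- The more "peaked" or concentrated a distribution, the lower its entropy

Entropies:
  H(A) = 1.2824 bits
  H(B) = 1.9146 bits
  H(C) = 2.3219 bits

Ranking: C > B > A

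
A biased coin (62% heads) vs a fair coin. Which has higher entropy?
Fair coin

The fair coin is uniform (p=0.5), maximizing binary entropy at 1 bit. The biased coin has H(0.62) ≈ 0.958 bits — its outcome is more predictable, so its entropy is lower.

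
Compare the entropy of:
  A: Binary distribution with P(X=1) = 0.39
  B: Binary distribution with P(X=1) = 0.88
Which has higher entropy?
A

For binary distributions, entropy is maximized at p=0.5 and decreases as p moves toward 0 or 1.

H(A) = H(0.39) = 0.9648 bits
H(B) = H(0.88) = 0.5294 bits

Distribution A (p=0.39) is closer to uniform (p=0.5), so it has higher entropy.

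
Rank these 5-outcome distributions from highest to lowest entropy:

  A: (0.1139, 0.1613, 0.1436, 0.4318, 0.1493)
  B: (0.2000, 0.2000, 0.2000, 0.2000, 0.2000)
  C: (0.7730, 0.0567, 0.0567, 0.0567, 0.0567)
B > A > C

Key insight: Entropy is maximized by uniform distributions and minimized by concentrated distributions.

- Uniform distributions have maximum entropy log₂(5) = 2.3219 bits
- The more "peaked" or concentrated a distribution, the lower its entropy

Entropies:
  H(A) = 2.1165 bits
  H(B) = 2.3219 bits
  H(C) = 1.2267 bits

Ranking: B > A > C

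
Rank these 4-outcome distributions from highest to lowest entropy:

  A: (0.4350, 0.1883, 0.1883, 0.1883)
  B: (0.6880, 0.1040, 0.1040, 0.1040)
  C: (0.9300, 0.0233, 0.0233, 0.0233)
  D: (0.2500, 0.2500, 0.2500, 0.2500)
D > A > B > C

Key insight: Entropy is maximized by uniform distributions and minimized by concentrated distributions.

Entropies:
  H(A) = 1.8833 bits
  H(B) = 1.3900 bits
  H(C) = 0.4769 bits
  H(D) = 2.0000 bits

Ranking: D > A > B > C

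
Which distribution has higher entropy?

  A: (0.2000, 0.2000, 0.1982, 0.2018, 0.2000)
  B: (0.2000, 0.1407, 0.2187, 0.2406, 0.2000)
A

Both distributions are close to uniform, making this a harder comparison.

H(A) = 2.3219 bits
H(B) = 2.3010 bits

The distribution closer to uniform has higher entropy.
Answer: A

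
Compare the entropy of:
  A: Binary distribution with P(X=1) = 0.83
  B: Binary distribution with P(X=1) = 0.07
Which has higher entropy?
A

For binary distributions, entropy is maximized at p=0.5 and decreases as p moves toward 0 or 1.

H(A) = H(0.83) = 0.6577 bits
H(B) = H(0.07) = 0.3659 bits

Distribution A (p=0.83) is closer to uniform (p=0.5), so it has higher entropy.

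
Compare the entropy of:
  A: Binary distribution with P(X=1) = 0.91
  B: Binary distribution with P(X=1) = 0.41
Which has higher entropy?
B

For binary distributions, entropy is maximized at p=0.5 and decreases as p moves toward 0 or 1.

H(A) = H(0.91) = 0.4365 bits
H(B) = H(0.41) = 0.9765 bits

Distribution B (p=0.41) is closer to uniform (p=0.5), so it has higher entropy.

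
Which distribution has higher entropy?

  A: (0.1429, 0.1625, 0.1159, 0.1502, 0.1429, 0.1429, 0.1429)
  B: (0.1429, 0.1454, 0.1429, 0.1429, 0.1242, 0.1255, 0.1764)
A

Both distributions are close to uniform, making this a harder comparison.

H(A) = 2.8013 bits
H(B) = 2.7986 bits

The distribution closer to uniform has higher entropy.
Answer: A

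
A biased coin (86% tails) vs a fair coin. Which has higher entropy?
Fair coin

The fair coin is uniform (p=0.5), maximizing binary entropy at 1 bit. The biased coin has H(0.86) ≈ 0.584 bits — its outcome is more predictable, so its entropy is lower.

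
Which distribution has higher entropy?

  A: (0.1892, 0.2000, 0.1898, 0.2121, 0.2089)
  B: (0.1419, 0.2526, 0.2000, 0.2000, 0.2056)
A

Both distributions are close to uniform, making this a harder comparison.

H(A) = 2.3203 bits
H(B) = 2.2990 bits

The distribution closer to uniform has higher entropy.
Answer: A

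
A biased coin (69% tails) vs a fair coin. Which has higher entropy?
Fair coin

The fair coin is uniform (p=0.5), maximizing binary entropy at 1 bit. The biased coin has H(0.69) ≈ 0.893 bits — its outcome is more predictable, so its entropy is lower.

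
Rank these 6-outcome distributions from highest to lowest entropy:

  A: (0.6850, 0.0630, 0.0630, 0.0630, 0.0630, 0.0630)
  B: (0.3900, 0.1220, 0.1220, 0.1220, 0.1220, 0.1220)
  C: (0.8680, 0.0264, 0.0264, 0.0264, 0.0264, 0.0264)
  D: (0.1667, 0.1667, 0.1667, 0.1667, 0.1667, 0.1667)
D > B > A > C

Key insight: Entropy is maximized by uniform distributions and minimized by concentrated distributions.

Entropies:
  H(A) = 1.6303 bits
  H(B) = 2.3812 bits
  H(C) = 0.8694 bits
  H(D) = 2.5850 bits

Ranking: D > B > A > C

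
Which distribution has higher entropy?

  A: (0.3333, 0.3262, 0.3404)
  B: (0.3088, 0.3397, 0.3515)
A

Both distributions are close to uniform, making this a harder comparison.

H(A) = 1.5847 bits
H(B) = 1.5828 bits

The distribution closer to uniform has higher entropy.
Answer: A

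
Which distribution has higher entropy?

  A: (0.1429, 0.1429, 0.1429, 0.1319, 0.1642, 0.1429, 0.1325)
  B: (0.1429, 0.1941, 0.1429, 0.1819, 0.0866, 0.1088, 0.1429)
A

Both distributions are close to uniform, making this a harder comparison.

H(A) = 2.8040 bits
H(B) = 2.7633 bits

The distribution closer to uniform has higher entropy.
Answer: A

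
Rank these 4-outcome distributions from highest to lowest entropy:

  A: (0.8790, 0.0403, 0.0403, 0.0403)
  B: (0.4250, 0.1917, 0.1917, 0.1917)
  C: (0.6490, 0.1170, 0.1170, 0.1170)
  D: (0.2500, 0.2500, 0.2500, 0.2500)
D > B > C > A

Key insight: Entropy is maximized by uniform distributions and minimized by concentrated distributions.

Entropies:
  H(A) = 0.7240 bits
  H(B) = 1.8951 bits
  H(C) = 1.4913 bits
  H(D) = 2.0000 bits

Ranking: D > B > C > A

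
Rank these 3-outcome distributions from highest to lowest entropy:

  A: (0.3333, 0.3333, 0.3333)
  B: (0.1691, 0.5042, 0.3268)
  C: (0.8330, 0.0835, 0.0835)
A > B > C

Key insight: Entropy is maximized by uniform distributions and minimized by concentrated distributions.

- Uniform distributions have maximum entropy log₂(3) = 1.5850 bits
- The more "peaked" or concentrated a distribution, the lower its entropy

Entropies:
  H(A) = 1.5850 bits
  H(B) = 1.4590 bits
  H(C) = 0.8178 bits

Ranking: A > B > C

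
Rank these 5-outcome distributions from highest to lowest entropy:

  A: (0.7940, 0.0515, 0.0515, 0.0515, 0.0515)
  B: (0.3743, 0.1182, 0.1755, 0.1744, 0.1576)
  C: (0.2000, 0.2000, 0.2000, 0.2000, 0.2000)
C > B > A

Key insight: Entropy is maximized by uniform distributions and minimized by concentrated distributions.

- Uniform distributions have maximum entropy log₂(5) = 2.3219 bits
- The more "peaked" or concentrated a distribution, the lower its entropy

Entropies:
  H(A) = 1.1458 bits
  H(B) = 2.1949 bits
  H(C) = 2.3219 bits

Ranking: C > B > A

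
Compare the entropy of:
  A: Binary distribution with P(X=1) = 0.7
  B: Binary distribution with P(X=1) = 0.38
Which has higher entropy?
B

For binary distributions, entropy is maximized at p=0.5 and decreases as p moves toward 0 or 1.

H(A) = H(0.7) = 0.8813 bits
H(B) = H(0.38) = 0.9580 bits

Distribution B (p=0.38) is closer to uniform (p=0.5), so it has higher entropy.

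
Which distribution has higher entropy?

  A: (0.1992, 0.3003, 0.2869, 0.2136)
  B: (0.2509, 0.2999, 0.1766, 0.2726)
A

Both distributions are close to uniform, making this a harder comparison.

H(A) = 1.9774 bits
H(B) = 1.9745 bits

The distribution closer to uniform has higher entropy.
Answer: A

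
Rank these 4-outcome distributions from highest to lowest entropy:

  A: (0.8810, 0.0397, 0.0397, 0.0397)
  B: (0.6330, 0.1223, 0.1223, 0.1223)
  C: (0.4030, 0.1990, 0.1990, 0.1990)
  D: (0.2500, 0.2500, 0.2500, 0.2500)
D > C > B > A

Key insight: Entropy is maximized by uniform distributions and minimized by concentrated distributions.

Entropies:
  H(A) = 0.7151 bits
  H(B) = 1.5300 bits
  H(C) = 1.9189 bits
  H(D) = 2.0000 bits

Ranking: D > C > B > A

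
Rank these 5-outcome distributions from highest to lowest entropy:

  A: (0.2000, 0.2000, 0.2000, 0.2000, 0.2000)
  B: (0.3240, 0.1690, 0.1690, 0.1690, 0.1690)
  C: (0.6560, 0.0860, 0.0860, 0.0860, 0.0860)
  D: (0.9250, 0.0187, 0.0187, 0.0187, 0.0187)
A > B > C > D

Key insight: Entropy is maximized by uniform distributions and minimized by concentrated distributions.

Entropies:
  H(A) = 2.3219 bits
  H(B) = 2.2607 bits
  H(C) = 1.6166 bits
  H(D) = 0.5343 bits

Ranking: A > B > C > D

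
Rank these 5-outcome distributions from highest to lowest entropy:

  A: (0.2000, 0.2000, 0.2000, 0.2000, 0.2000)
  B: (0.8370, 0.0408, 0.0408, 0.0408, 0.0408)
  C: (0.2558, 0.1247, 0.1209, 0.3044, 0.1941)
A > C > B

Key insight: Entropy is maximized by uniform distributions and minimized by concentrated distributions.

- Uniform distributions have maximum entropy log₂(5) = 2.3219 bits
- The more "peaked" or concentrated a distribution, the lower its entropy

Entropies:
  H(A) = 2.3219 bits
  H(B) = 0.9674 bits
  H(C) = 2.2277 bits

Ranking: A > C > B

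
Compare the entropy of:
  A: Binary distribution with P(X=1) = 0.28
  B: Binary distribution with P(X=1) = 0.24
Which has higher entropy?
A

For binary distributions, entropy is maximized at p=0.5 and decreases as p moves toward 0 or 1.

H(A) = H(0.28) = 0.8555 bits
H(B) = H(0.24) = 0.7950 bits

Distribution A (p=0.28) is closer to uniform (p=0.5), so it has higher entropy.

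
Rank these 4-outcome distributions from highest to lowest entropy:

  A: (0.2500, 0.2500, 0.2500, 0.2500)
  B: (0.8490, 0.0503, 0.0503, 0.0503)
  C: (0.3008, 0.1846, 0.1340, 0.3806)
A > C > B

Key insight: Entropy is maximized by uniform distributions and minimized by concentrated distributions.

- Uniform distributions have maximum entropy log₂(4) = 2.0000 bits
- The more "peaked" or concentrated a distribution, the lower its entropy

Entropies:
  H(A) = 2.0000 bits
  H(B) = 0.8517 bits
  H(C) = 1.8903 bits

Ranking: A > C > B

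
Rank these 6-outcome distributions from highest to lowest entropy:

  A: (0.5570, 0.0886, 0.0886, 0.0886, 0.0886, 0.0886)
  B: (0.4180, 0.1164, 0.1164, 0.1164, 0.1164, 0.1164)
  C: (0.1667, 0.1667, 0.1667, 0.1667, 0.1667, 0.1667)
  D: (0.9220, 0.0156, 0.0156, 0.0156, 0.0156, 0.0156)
C > B > A > D

Key insight: Entropy is maximized by uniform distributions and minimized by concentrated distributions.

Entropies:
  H(A) = 2.0192 bits
  H(B) = 2.3319 bits
  H(C) = 2.5850 bits
  H(D) = 0.5762 bits

Ranking: C > B > A > D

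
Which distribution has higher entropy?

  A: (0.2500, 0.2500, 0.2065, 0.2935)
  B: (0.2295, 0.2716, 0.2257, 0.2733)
B

Both distributions are close to uniform, making this a harder comparison.

H(A) = 1.9890 bits
H(B) = 1.9942 bits

The distribution closer to uniform has higher entropy.
Answer: B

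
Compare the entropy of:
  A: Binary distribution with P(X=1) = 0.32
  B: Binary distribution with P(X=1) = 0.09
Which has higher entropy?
A

For binary distributions, entropy is maximized at p=0.5 and decreases as p moves toward 0 or 1.

H(A) = H(0.32) = 0.9044 bits
H(B) = H(0.09) = 0.4365 bits

Distribution A (p=0.32) is closer to uniform (p=0.5), so it has higher entropy.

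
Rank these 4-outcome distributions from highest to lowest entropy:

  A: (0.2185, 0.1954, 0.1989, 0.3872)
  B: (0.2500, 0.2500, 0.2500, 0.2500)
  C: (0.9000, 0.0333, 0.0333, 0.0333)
B > A > C

Key insight: Entropy is maximized by uniform distributions and minimized by concentrated distributions.

- Uniform distributions have maximum entropy log₂(4) = 2.0000 bits
- The more "peaked" or concentrated a distribution, the lower its entropy

Entropies:
  H(A) = 1.9332 bits
  H(B) = 2.0000 bits
  H(C) = 0.6275 bits

Ranking: B > A > C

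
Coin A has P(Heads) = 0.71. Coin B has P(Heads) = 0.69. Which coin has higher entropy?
B

For binary distributions, entropy is maximized at p=0.5 and decreases as p moves toward 0 or 1.

H(A) = H(0.71) = 0.8687 bits
H(B) = H(0.69) = 0.8932 bits

Distribution B (p=0.69) is closer to uniform (p=0.5), so it has higher entropy.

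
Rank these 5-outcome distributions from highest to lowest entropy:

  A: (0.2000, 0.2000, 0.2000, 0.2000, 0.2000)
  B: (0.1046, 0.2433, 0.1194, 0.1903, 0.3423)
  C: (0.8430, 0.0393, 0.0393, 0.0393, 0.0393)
A > B > C

Key insight: Entropy is maximized by uniform distributions and minimized by concentrated distributions.

- Uniform distributions have maximum entropy log₂(5) = 2.3219 bits
- The more "peaked" or concentrated a distribution, the lower its entropy

Entropies:
  H(A) = 2.3219 bits
  H(B) = 2.1880 bits
  H(C) = 0.9411 bits

Ranking: A > B > C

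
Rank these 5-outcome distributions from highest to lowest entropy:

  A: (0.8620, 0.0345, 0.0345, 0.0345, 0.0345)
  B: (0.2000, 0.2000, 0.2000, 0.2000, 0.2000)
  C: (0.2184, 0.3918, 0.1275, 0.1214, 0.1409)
B > C > A

Key insight: Entropy is maximized by uniform distributions and minimized by concentrated distributions.

- Uniform distributions have maximum entropy log₂(5) = 2.3219 bits
- The more "peaked" or concentrated a distribution, the lower its entropy

Entropies:
  H(A) = 0.8550 bits
  H(B) = 2.3219 bits
  H(C) = 2.1556 bits

Ranking: B > C > A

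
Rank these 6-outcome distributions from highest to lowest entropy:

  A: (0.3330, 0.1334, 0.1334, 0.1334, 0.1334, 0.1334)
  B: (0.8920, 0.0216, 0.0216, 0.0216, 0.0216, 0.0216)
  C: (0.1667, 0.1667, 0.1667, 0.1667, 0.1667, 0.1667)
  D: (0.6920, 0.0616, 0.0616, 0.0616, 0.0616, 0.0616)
C > A > D > B

Key insight: Entropy is maximized by uniform distributions and minimized by concentrated distributions.

Entropies:
  H(A) = 2.4667 bits
  H(B) = 0.7446 bits
  H(C) = 2.5850 bits
  H(D) = 1.6060 bits

Ranking: C > A > D > B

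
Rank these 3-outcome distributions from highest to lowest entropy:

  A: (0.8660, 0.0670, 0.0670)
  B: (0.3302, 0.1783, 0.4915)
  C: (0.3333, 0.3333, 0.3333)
C > B > A

Key insight: Entropy is maximized by uniform distributions and minimized by concentrated distributions.

- Uniform distributions have maximum entropy log₂(3) = 1.5850 bits
- The more "peaked" or concentrated a distribution, the lower its entropy

Entropies:
  H(A) = 0.7023 bits
  H(B) = 1.4751 bits
  H(C) = 1.5850 bits

Ranking: C > B > A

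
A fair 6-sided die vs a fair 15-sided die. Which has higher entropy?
15-sided die

Both are uniform distributions; for uniform over n outcomes, H = log₂(n). H(6-sided) = log₂(6) = 2.585 bits and H(15-sided) = log₂(15) = 3.907 bits. More outcomes in a uniform distribution means higher entropy.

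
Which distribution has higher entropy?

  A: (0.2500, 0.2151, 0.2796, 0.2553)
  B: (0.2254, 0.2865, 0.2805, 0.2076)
A

Both distributions are close to uniform, making this a harder comparison.

H(A) = 1.9938 bits
H(B) = 1.9864 bits

The distribution closer to uniform has higher entropy.
Answer: A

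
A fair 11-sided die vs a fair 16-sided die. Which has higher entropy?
16-sided die

Both are uniform distributions; for uniform over n outcomes, H = log₂(n). H(11-sided) = log₂(11) = 3.459 bits and H(16-sided) = log₂(16) = 4.000 bits. More outcomes in a uniform distribution means higher entropy.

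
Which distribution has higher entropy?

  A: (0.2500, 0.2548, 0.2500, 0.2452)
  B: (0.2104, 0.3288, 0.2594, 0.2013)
A

Both distributions are close to uniform, making this a harder comparison.

H(A) = 1.9999 bits
H(B) = 1.9713 bits

The distribution closer to uniform has higher entropy.
Answer: A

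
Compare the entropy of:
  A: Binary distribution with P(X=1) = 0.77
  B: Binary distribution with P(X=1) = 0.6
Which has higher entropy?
B

For binary distributions, entropy is maximized at p=0.5 and decreases as p moves toward 0 or 1.

H(A) = H(0.77) = 0.7780 bits
H(B) = H(0.6) = 0.9710 bits

Distribution B (p=0.6) is closer to uniform (p=0.5), so it has higher entropy.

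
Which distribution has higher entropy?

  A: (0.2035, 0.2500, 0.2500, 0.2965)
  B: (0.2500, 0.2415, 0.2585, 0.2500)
B

Both distributions are close to uniform, making this a harder comparison.

H(A) = 1.9874 bits
H(B) = 1.9996 bits

The distribution closer to uniform has higher entropy.
Answer: B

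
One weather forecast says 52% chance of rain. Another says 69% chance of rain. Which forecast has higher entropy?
52% forecast

Treat each forecast as a Bernoulli distribution. Binary entropy is maximized at p=0.5 and falls off symmetrically toward 0 or 1. The 52% forecast is closer to 50%, so it is more uncertain. H(52%) ≈ 0.999 bits, H(69%) ≈ 0.893 bits.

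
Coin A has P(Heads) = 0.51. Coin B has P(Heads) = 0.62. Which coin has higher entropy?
A

For binary distributions, entropy is maximized at p=0.5 and decreases as p moves toward 0 or 1.

H(A) = H(0.51) = 0.9997 bits
H(B) = H(0.62) = 0.9580 bits

Distribution A (p=0.51) is closer to uniform (p=0.5), so it has higher entropy.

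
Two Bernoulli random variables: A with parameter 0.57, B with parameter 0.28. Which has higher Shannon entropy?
A

For binary distributions, entropy is maximized at p=0.5 and decreases as p moves toward 0 or 1.

H(A) = H(0.57) = 0.9858 bits
H(B) = H(0.28) = 0.8555 bits

Distribution A (p=0.57) is closer to uniform (p=0.5), so it has higher entropy.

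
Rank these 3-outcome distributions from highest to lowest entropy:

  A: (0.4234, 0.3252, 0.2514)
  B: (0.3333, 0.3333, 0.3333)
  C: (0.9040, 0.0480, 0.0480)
B > A > C

Key insight: Entropy is maximized by uniform distributions and minimized by concentrated distributions.

- Uniform distributions have maximum entropy log₂(3) = 1.5850 bits
- The more "peaked" or concentrated a distribution, the lower its entropy

Entropies:
  H(A) = 1.5528 bits
  H(B) = 1.5850 bits
  H(C) = 0.5522 bits

Ranking: B > A > C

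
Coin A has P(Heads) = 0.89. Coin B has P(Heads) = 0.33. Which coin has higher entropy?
B

For binary distributions, entropy is maximized at p=0.5 and decreases as p moves toward 0 or 1.

H(A) = H(0.89) = 0.4999 bits
H(B) = H(0.33) = 0.9149 bits

Distribution B (p=0.33) is closer to uniform (p=0.5), so it has higher entropy.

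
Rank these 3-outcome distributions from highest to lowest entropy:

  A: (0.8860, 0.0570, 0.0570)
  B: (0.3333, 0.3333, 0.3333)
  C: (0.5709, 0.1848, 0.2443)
B > C > A

Key insight: Entropy is maximized by uniform distributions and minimized by concentrated distributions.

- Uniform distributions have maximum entropy log₂(3) = 1.5850 bits
- The more "peaked" or concentrated a distribution, the lower its entropy

Entropies:
  H(A) = 0.6259 bits
  H(B) = 1.5850 bits
  H(C) = 1.4086 bits

Ranking: B > C > A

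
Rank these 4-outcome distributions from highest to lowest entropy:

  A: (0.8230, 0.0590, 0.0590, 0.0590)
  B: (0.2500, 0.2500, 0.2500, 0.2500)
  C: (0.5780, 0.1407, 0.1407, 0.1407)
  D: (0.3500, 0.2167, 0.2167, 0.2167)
B > D > C > A

Key insight: Entropy is maximized by uniform distributions and minimized by concentrated distributions.

Entropies:
  H(A) = 0.9540 bits
  H(B) = 2.0000 bits
  H(C) = 1.6512 bits
  H(D) = 1.9643 bits

Ranking: B > D > C > A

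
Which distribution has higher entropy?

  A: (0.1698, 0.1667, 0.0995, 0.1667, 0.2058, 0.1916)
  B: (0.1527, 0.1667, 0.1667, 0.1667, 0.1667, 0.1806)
B

Both distributions are close to uniform, making this a harder comparison.

H(A) = 2.5533 bits
H(B) = 2.5833 bits

The distribution closer to uniform has higher entropy.
Answer: B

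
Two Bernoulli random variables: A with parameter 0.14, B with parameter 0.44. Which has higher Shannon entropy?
B

For binary distributions, entropy is maximized at p=0.5 and decreases as p moves toward 0 or 1.

H(A) = H(0.14) = 0.5842 bits
H(B) = H(0.44) = 0.9896 bits

Distribution B (p=0.44) is closer to uniform (p=0.5), so it has higher entropy.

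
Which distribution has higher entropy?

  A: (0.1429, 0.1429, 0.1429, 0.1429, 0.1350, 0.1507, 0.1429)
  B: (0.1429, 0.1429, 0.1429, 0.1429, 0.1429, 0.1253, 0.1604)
A

Both distributions are close to uniform, making this a harder comparison.

H(A) = 2.8067 bits
H(B) = 2.8042 bits

The distribution closer to uniform has higher entropy.
Answer: A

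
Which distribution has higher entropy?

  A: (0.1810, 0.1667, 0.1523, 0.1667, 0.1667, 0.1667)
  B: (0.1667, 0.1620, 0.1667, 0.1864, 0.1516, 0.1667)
A

Both distributions are close to uniform, making this a harder comparison.

H(A) = 2.5832 bits
H(B) = 2.5822 bits

The distribution closer to uniform has higher entropy.
Answer: A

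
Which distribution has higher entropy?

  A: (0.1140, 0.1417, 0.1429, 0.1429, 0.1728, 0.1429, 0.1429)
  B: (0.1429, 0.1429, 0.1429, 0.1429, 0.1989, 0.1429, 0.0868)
A

Both distributions are close to uniform, making this a harder comparison.

H(A) = 2.7986 bits
H(B) = 2.7748 bits

The distribution closer to uniform has higher entropy.
Answer: A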